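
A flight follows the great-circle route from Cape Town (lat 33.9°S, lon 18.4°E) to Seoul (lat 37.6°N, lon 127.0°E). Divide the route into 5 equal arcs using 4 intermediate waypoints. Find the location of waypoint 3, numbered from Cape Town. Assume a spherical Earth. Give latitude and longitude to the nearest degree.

Write both endpoints as unit vectors p₁, p₂ with components (cos φ cos λ, cos φ sin λ, sin φ).
The central angle between the endpoints is δ = arccos(p₁·p₂) ≈ 2.153 rad (123.4°).
Interpolate at f = 3/5 with slerp weights a = sin((1−f)δ)/sin δ ≈ 0.908, b = sin(fδ)/sin δ ≈ 1.151.
p = a·p₁ + b·p₂ ≈ (0.167, 0.966, 0.196); φ = arcsin(p_z) ≈ 11.28°, λ = atan2(p_y, p_x) ≈ 80.22°.

≈ lat 11°N, lon 80°E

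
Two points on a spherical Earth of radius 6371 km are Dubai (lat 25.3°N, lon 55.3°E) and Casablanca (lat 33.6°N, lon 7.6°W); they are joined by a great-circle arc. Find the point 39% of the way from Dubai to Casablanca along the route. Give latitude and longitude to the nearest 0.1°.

≈ lat 32.3°N, lon 32.3°E

The haversine formula gives a central angle δ ≈ 0.953 rad (54.6°) between the endpoints.
Interpolate at f = 0.39 with slerp weights a = sin((1−f)δ)/sin δ ≈ 0.674, b = sin(fδ)/sin δ ≈ 0.445.
p = a·p₁ + b·p₂ ≈ (0.714, 0.452, 0.534); φ = arcsin(p_z) ≈ 32.30°, λ = atan2(p_y, p_x) ≈ 32.30°.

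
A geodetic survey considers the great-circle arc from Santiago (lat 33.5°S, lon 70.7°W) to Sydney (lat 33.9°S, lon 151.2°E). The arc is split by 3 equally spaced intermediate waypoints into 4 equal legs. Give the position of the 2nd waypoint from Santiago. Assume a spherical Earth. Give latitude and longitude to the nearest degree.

Convert each endpoint to a unit vector on the sphere (x = cos φ cos λ, y = cos φ sin λ, z = sin φ).
The central angle between the endpoints is δ = arccos(p₁·p₂) ≈ 1.780 rad (102.0°).
Interpolate at f = 2/4 with slerp weights a = sin((1−f)δ)/sin δ ≈ 0.794, b = sin(fδ)/sin δ ≈ 0.794.
p = a·p₁ + b·p₂ ≈ (-0.359, -0.307, -0.881); φ = arcsin(p_z) ≈ -61.80°, λ = atan2(p_y, p_x) ≈ -139.40°.

≈ lat 62°S, lon 139°W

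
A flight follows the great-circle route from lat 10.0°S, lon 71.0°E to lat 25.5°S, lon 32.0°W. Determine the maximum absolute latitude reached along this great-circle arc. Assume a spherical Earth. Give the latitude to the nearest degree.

≈ 29°S

The great circle lies in the plane with unit normal n̂ = (p₁ × p₂)/|p₁ × p₂|.
Here n̂_z ≈ -0.873; the vertex latitude is φ_max = arccos|n̂_z| ≈ 29.2°.
Check via Clairaut: cos φ_max = |cos φ₁| · sin C = cos(10.0°)·sin(117.6°) ≈ 0.873, again giving ≈ 29.2°.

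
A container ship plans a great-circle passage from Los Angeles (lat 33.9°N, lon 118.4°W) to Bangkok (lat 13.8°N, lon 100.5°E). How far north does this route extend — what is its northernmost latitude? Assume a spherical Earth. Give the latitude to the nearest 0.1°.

≈ 54.4°N

The great circle lies in the plane with unit normal n̂ = (p₁ × p₂)/|p₁ × p₂|.
Here n̂_z ≈ -0.582; the vertex latitude is φ_max = arccos|n̂_z| ≈ 54.4°.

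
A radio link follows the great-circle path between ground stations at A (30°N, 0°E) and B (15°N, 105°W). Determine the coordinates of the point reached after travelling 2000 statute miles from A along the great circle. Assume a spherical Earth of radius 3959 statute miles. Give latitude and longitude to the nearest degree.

≈ (36°N, 34°W)

Write both endpoints as unit vectors p₁, p₂ with components (cos φ cos λ, cos φ sin λ, sin φ).
The central angle between the endpoints is δ = arccos(p₁·p₂) ≈ 1.658 rad (95.0°). The total great-circle distance is δ·R ≈ 1.658 × 3959 ≈ 6564 mi, so the target fraction is f = 2000/6564 ≈ 0.305.
Interpolate at f ≈ 0.305 with slerp weights a = sin((1−f)δ)/sin δ ≈ 0.917, b = sin(fδ)/sin δ ≈ 0.486.
p = a·p₁ + b·p₂ ≈ (0.673, -0.453, 0.584); φ = arcsin(p_z) ≈ 35.76°, λ = atan2(p_y, p_x) ≈ -33.96°.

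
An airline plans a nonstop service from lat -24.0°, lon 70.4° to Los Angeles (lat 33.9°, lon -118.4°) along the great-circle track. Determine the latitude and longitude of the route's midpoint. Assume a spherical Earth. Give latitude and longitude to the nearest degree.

Write both endpoints as unit vectors p₁, p₂ with components (cos φ cos λ, cos φ sin λ, sin φ).
The central angle between the endpoints is δ = arccos(p₁·p₂) ≈ 2.923 rad (167.5°).
Interpolate at f = 1/2 with slerp weights a = sin((1−f)δ)/sin δ ≈ 4.582, b = sin(fδ)/sin δ ≈ 4.582.
p = a·p₁ + b·p₂ ≈ (-0.405, 0.598, 0.692); φ = arcsin(p_z) ≈ 43.78°, λ = atan2(p_y, p_x) ≈ 124.09°.

≈ lat 44°, lon 124°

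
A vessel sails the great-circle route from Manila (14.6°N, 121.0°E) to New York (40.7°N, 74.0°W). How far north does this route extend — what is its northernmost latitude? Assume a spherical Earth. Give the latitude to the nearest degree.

The great circle lies in the plane with unit normal n̂ = (p₁ × p₂)/|p₁ × p₂|.
Here n̂_z ≈ +0.226; the vertex latitude is φ_max = arccos|n̂_z| ≈ 76.9°.
Check via Clairaut: cos φ_max = |cos φ₁| · sin C = cos(14.6°)·sin(13.5°) ≈ 0.226, again giving ≈ 76.9°.

≈ 77°N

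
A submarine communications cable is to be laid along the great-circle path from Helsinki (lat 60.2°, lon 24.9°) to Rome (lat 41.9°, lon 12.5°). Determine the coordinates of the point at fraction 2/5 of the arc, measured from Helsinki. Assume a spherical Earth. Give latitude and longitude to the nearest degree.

≈ lat 53°, lon 19°

The haversine formula gives a central angle δ ≈ 0.346 rad (19.8°) between the endpoints.
Interpolate at f = 2/5 with slerp weights a = sin((1−f)δ)/sin δ ≈ 0.608, b = sin(fδ)/sin δ ≈ 0.407.
p = a·p₁ + b·p₂ ≈ (0.570, 0.193, 0.799); φ = arcsin(p_z) ≈ 53.04°, λ = atan2(p_y, p_x) ≈ 18.69°.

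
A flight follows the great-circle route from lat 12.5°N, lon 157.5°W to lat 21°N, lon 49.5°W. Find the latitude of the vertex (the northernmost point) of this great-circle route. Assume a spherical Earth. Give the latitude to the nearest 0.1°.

≈ 27.7°N

The great circle lies in the plane with unit normal n̂ = (p₁ × p₂)/|p₁ × p₂|.
Here n̂_z ≈ +0.885; the vertex latitude is φ_max = arccos|n̂_z| ≈ 27.7°.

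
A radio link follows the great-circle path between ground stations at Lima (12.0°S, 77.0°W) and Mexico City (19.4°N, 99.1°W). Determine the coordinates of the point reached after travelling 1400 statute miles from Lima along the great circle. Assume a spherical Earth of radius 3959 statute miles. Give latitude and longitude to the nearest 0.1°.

Convert each endpoint to a unit vector on the sphere (x = cos φ cos λ, y = cos φ sin λ, z = sin φ).
The central angle between the endpoints is δ = arccos(p₁·p₂) ≈ 0.667 rad (38.2°). The total great-circle distance is δ·R ≈ 0.667 × 3959 ≈ 2640 mi, so the target fraction is f = 1400/2640 ≈ 0.530.
Interpolate at f ≈ 0.530 with slerp weights a = sin((1−f)δ)/sin δ ≈ 0.498, b = sin(fδ)/sin δ ≈ 0.560.
p = a·p₁ + b·p₂ ≈ (0.026, -0.996, 0.082); φ = arcsin(p_z) ≈ 4.73°, λ = atan2(p_y, p_x) ≈ -88.50°.

≈ 4.7°N, 88.5°W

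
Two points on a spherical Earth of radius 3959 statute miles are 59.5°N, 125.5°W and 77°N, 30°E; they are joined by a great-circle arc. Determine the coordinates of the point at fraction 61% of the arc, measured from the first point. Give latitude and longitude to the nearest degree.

The haversine formula gives a central angle δ ≈ 0.744 rad (42.6°) between the endpoints.
Interpolate at f = 0.61 with slerp weights a = sin((1−f)δ)/sin δ ≈ 0.422, b = sin(fδ)/sin δ ≈ 0.647.
p = a·p₁ + b·p₂ ≈ (0.002, -0.102, 0.995); φ = arcsin(p_z) ≈ 84.16°, λ = atan2(p_y, p_x) ≈ -89.10°.

≈ 84°N, 89°W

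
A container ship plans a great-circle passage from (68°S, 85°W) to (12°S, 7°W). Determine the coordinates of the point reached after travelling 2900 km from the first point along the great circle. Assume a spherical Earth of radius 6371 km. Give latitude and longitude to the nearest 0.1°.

Convert each endpoint to a unit vector on the sphere (x = cos φ cos λ, y = cos φ sin λ, z = sin φ).
The central angle between the endpoints is δ = arccos(p₁·p₂) ≈ 1.298 rad (74.4°). The total great-circle distance is δ·R ≈ 1.298 × 6371 ≈ 8273 km, so the target fraction is f = 2900/8273 ≈ 0.351.
Interpolate at f ≈ 0.351 with slerp weights a = sin((1−f)δ)/sin δ ≈ 0.775, b = sin(fδ)/sin δ ≈ 0.456.
p = a·p₁ + b·p₂ ≈ (0.468, -0.344, -0.814); φ = arcsin(p_z) ≈ -54.47°, λ = atan2(p_y, p_x) ≈ -36.27°.

≈ (54.5°S, 36.3°W)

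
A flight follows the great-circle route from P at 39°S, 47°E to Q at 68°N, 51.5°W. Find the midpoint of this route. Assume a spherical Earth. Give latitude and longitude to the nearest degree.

≈ 20°N, 20°E

From cos δ = sin φ₁ sin φ₂ + cos φ₁ cos φ₂ cos Δλ, the central angle is δ ≈ 2.248 rad (128.8°).
Interpolate at f = 1/2 with slerp weights a = sin((1−f)δ)/sin δ ≈ 1.157, b = sin(fδ)/sin δ ≈ 1.157.
p = a·p₁ + b·p₂ ≈ (0.883, 0.318, 0.345); φ = arcsin(p_z) ≈ 20.16°, λ = atan2(p_y, p_x) ≈ 19.83°.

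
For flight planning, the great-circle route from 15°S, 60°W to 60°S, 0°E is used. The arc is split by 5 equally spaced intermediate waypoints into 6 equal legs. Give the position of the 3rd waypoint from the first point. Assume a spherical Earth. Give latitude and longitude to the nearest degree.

Write both endpoints as unit vectors p₁, p₂ with components (cos φ cos λ, cos φ sin λ, sin φ).
The central angle between the endpoints is δ = arccos(p₁·p₂) ≈ 1.086 rad (62.2°).
Interpolate at f = 3/6 with slerp weights a = sin((1−f)δ)/sin δ ≈ 0.584, b = sin(fδ)/sin δ ≈ 0.584.
p = a·p₁ + b·p₂ ≈ (0.574, -0.489, -0.657); φ = arcsin(p_z) ≈ -41.07°, λ = atan2(p_y, p_x) ≈ -40.40°.

≈ 41°S, 40°W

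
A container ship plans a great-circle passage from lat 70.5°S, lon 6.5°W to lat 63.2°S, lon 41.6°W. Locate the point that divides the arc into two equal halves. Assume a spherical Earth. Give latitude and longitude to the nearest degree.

Write both endpoints as unit vectors p₁, p₂ with components (cos φ cos λ, cos φ sin λ, sin φ).
The central angle between the endpoints is δ = arccos(p₁·p₂) ≈ 0.267 rad (15.3°).
Interpolate at f = 1/2 with slerp weights a = sin((1−f)δ)/sin δ ≈ 0.504, b = sin(fδ)/sin δ ≈ 0.504.
p = a·p₁ + b·p₂ ≈ (0.337, -0.170, -0.926); φ = arcsin(p_z) ≈ -67.80°, λ = atan2(p_y, p_x) ≈ -26.75°.

≈ lat 68°S, lon 27°W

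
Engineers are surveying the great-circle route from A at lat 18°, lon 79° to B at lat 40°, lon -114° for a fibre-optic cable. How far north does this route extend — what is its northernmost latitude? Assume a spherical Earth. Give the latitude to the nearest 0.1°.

The great circle lies in the plane with unit normal n̂ = (p₁ × p₂)/|p₁ × p₂|.
Here n̂_z ≈ +0.191; the vertex latitude is φ_max = arccos|n̂_z| ≈ 79.0°.
Check via Clairaut: cos φ_max = |cos φ₁| · sin C = cos(18.0°)·sin(11.6°) ≈ 0.191, again giving ≈ 79.0°.

≈ 79.0°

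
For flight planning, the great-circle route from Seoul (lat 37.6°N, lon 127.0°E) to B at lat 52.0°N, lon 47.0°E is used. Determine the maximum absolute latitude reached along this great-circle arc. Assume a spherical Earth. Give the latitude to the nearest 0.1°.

≈ 54.4°N

The great circle lies in the plane with unit normal n̂ = (p₁ × p₂)/|p₁ × p₂|.
Here n̂_z ≈ -0.582; the vertex latitude is φ_max = arccos|n̂_z| ≈ 54.4°.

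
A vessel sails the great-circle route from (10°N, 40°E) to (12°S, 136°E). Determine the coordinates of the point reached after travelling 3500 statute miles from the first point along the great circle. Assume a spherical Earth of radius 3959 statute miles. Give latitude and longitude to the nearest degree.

≈ (2°S, 89°E)

Write both endpoints as unit vectors p₁, p₂ with components (cos φ cos λ, cos φ sin λ, sin φ).
The central angle between the endpoints is δ = arccos(p₁·p₂) ≈ 1.708 rad (97.9°). The total great-circle distance is δ·R ≈ 1.708 × 3959 ≈ 6762 mi, so the target fraction is f = 3500/6762 ≈ 0.518.
Interpolate at f ≈ 0.518 with slerp weights a = sin((1−f)δ)/sin δ ≈ 0.741, b = sin(fδ)/sin δ ≈ 0.781.
p = a·p₁ + b·p₂ ≈ (0.010, 0.999, -0.034); φ = arcsin(p_z) ≈ -1.93°, λ = atan2(p_y, p_x) ≈ 89.45°.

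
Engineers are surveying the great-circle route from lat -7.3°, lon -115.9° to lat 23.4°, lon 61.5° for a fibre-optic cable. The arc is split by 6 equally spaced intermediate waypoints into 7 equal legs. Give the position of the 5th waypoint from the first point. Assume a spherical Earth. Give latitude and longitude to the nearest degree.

≈ lat 69°, lon 43°

Convert each endpoint to a unit vector on the sphere (x = cos φ cos λ, y = cos φ sin λ, z = sin φ).
The central angle between the endpoints is δ = arccos(p₁·p₂) ≈ 2.857 rad (163.7°).
Interpolate at f = 5/7 with slerp weights a = sin((1−f)δ)/sin δ ≈ 2.597, b = sin(fδ)/sin δ ≈ 3.178.
p = a·p₁ + b·p₂ ≈ (0.266, 0.246, 0.932); φ = arcsin(p_z) ≈ 68.76°, λ = atan2(p_y, p_x) ≈ 42.68°.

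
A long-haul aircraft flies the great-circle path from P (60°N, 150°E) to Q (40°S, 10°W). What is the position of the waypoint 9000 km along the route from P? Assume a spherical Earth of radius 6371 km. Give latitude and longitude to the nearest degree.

≈ (31°N, 19°E)

Convert each endpoint to a unit vector on the sphere (x = cos φ cos λ, y = cos φ sin λ, z = sin φ).
The central angle between the endpoints is δ = arccos(p₁·p₂) ≈ 2.730 rad (156.4°). The total great-circle distance is δ·R ≈ 2.730 × 6371 ≈ 17395 km, so the target fraction is f = 9000/17395 ≈ 0.517.
Interpolate at f ≈ 0.517 with slerp weights a = sin((1−f)δ)/sin δ ≈ 2.421, b = sin(fδ)/sin δ ≈ 2.470.
p = a·p₁ + b·p₂ ≈ (0.815, 0.277, 0.509); φ = arcsin(p_z) ≈ 30.62°, λ = atan2(p_y, p_x) ≈ 18.76°.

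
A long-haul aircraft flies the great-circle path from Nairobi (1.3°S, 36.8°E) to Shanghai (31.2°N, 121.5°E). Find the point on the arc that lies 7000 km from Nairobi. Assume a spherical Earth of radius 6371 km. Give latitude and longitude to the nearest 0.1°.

Write both endpoints as unit vectors p₁, p₂ with components (cos φ cos λ, cos φ sin λ, sin φ).
The central angle between the endpoints is δ = arccos(p₁·p₂) ≈ 1.504 rad (86.1°). The total great-circle distance is δ·R ≈ 1.504 × 6371 ≈ 9579 km, so the target fraction is f = 7000/9579 ≈ 0.731.
Interpolate at f ≈ 0.731 with slerp weights a = sin((1−f)δ)/sin δ ≈ 0.395, b = sin(fδ)/sin δ ≈ 0.893.
p = a·p₁ + b·p₂ ≈ (-0.083, 0.887, 0.453); φ = arcsin(p_z) ≈ 26.97°, λ = atan2(p_y, p_x) ≈ 95.34°.

≈ 27.0°N, 95.3°E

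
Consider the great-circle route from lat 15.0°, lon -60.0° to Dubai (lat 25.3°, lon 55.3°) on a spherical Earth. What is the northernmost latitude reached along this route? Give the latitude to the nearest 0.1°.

≈ 35.1°

The great circle lies in the plane with unit normal n̂ = (p₁ × p₂)/|p₁ × p₂|.
Here n̂_z ≈ +0.818; the vertex latitude is φ_max = arccos|n̂_z| ≈ 35.1°.
Check via Clairaut: cos φ_max = |cos φ₁| · sin C = cos(15.0°)·sin(57.9°) ≈ 0.818, again giving ≈ 35.1°.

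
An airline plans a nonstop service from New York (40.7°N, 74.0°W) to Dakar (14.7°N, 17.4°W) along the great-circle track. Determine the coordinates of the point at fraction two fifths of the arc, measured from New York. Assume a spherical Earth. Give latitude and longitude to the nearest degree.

≈ 33°N, 48°W

Write both endpoints as unit vectors p₁, p₂ with components (cos φ cos λ, cos φ sin λ, sin φ).
The central angle between the endpoints is δ = arccos(p₁·p₂) ≈ 0.965 rad (55.3°).
Interpolate at f = 2/5 with slerp weights a = sin((1−f)δ)/sin δ ≈ 0.666, b = sin(fδ)/sin δ ≈ 0.458.
p = a·p₁ + b·p₂ ≈ (0.562, -0.618, 0.550); φ = arcsin(p_z) ≈ 33.39°, λ = atan2(p_y, p_x) ≈ -47.71°.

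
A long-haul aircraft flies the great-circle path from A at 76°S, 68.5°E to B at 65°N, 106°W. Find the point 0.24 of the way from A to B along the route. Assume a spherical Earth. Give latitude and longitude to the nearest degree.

Convert each endpoint to a unit vector on the sphere (x = cos φ cos λ, y = cos φ sin λ, z = sin φ).
The central angle between the endpoints is δ = arccos(p₁·p₂) ≈ 2.947 rad (168.9°).
Interpolate at f = 0.24 with slerp weights a = sin((1−f)δ)/sin δ ≈ 4.060, b = sin(fδ)/sin δ ≈ 3.363.
p = a·p₁ + b·p₂ ≈ (-0.032, -0.452, -0.891); φ = arcsin(p_z) ≈ -63.03°, λ = atan2(p_y, p_x) ≈ -94.02°.

≈ 63°S, 94°W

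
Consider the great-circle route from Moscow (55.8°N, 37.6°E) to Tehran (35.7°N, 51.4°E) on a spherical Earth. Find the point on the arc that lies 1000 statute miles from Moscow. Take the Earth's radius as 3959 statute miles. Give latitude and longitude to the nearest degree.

≈ (43°N, 48°E)

Convert each endpoint to a unit vector on the sphere (x = cos φ cos λ, y = cos φ sin λ, z = sin φ).
The central angle between the endpoints is δ = arccos(p₁·p₂) ≈ 0.387 rad (22.2°). The total great-circle distance is δ·R ≈ 0.387 × 3959 ≈ 1533 mi, so the target fraction is f = 1000/1533 ≈ 0.652.
Interpolate at f ≈ 0.652 with slerp weights a = sin((1−f)δ)/sin δ ≈ 0.356, b = sin(fδ)/sin δ ≈ 0.662.
p = a·p₁ + b·p₂ ≈ (0.494, 0.542, 0.680); φ = arcsin(p_z) ≈ 42.86°, λ = atan2(p_y, p_x) ≈ 47.67°.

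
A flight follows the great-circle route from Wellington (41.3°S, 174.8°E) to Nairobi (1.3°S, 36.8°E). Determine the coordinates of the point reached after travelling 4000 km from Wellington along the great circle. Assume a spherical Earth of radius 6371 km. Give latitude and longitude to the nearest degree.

Convert each endpoint to a unit vector on the sphere (x = cos φ cos λ, y = cos φ sin λ, z = sin φ).
The central angle between the endpoints is δ = arccos(p₁·p₂) ≈ 2.145 rad (122.9°). The total great-circle distance is δ·R ≈ 2.145 × 6371 ≈ 13666 km, so the target fraction is f = 4000/13666 ≈ 0.293.
Interpolate at f ≈ 0.293 with slerp weights a = sin((1−f)δ)/sin δ ≈ 1.189, b = sin(fδ)/sin δ ≈ 0.700.
p = a·p₁ + b·p₂ ≈ (-0.330, 0.500, -0.801); φ = arcsin(p_z) ≈ -53.21°, λ = atan2(p_y, p_x) ≈ 123.41°.

≈ (53°S, 123°E)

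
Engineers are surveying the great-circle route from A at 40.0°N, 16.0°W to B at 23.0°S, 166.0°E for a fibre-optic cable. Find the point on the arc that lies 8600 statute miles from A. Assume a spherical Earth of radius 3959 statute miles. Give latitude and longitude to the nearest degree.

From cos δ = sin φ₁ sin φ₂ + cos φ₁ cos φ₂ cos Δλ, the central angle is δ ≈ 2.843 rad (162.9°). The total great-circle distance is δ·R ≈ 2.843 × 3959 ≈ 11257 mi, so the target fraction is f = 8600/11257 ≈ 0.764.
Interpolate at f ≈ 0.764 with slerp weights a = sin((1−f)δ)/sin δ ≈ 2.117, b = sin(fδ)/sin δ ≈ 2.807.
p = a·p₁ + b·p₂ ≈ (-0.948, 0.178, 0.264); φ = arcsin(p_z) ≈ 15.31°, λ = atan2(p_y, p_x) ≈ 169.36°.

≈ 15°N, 169°E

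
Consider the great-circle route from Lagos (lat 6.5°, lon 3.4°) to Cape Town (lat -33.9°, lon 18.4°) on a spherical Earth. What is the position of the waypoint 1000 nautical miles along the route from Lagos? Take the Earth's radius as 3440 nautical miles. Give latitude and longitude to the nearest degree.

Convert each endpoint to a unit vector on the sphere (x = cos φ cos λ, y = cos φ sin λ, z = sin φ).
The central angle between the endpoints is δ = arccos(p₁·p₂) ≈ 0.747 rad (42.8°). The total great-circle distance is δ·R ≈ 0.747 × 3440 ≈ 2571 nmi, so the target fraction is f = 1000/2571 ≈ 0.389.
Interpolate at f ≈ 0.389 with slerp weights a = sin((1−f)δ)/sin δ ≈ 0.649, b = sin(fδ)/sin δ ≈ 0.422.
p = a·p₁ + b·p₂ ≈ (0.976, 0.149, -0.162); φ = arcsin(p_z) ≈ -9.31°, λ = atan2(p_y, p_x) ≈ 8.67°.

≈ lat -9°, lon 9°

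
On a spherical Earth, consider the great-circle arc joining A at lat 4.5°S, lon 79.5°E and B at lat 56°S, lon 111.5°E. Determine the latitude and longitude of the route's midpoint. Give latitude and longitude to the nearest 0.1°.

≈ lat 31.2°S, lon 90.9°E

The haversine formula gives a central angle δ ≈ 1.003 rad (57.5°) between the endpoints.
Interpolate at f = 1/2 with slerp weights a = sin((1−f)δ)/sin δ ≈ 0.570, b = sin(fδ)/sin δ ≈ 0.570.
p = a·p₁ + b·p₂ ≈ (-0.013, 0.856, -0.517); φ = arcsin(p_z) ≈ -31.16°, λ = atan2(p_y, p_x) ≈ 90.89°.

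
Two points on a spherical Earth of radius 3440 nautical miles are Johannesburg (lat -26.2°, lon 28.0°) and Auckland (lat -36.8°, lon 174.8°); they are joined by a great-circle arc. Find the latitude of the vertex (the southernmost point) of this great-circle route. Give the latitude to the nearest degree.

≈ -65°

The great circle lies in the plane with unit normal n̂ = (p₁ × p₂)/|p₁ × p₂|.
Here n̂_z ≈ +0.418; the vertex latitude is φ_max = arccos|n̂_z| ≈ 65.3°.
Check via Clairaut: cos φ_max = |cos φ₁| · sin C = cos(26.2°)·sin(152.2°) ≈ 0.418, again giving ≈ 65.3°.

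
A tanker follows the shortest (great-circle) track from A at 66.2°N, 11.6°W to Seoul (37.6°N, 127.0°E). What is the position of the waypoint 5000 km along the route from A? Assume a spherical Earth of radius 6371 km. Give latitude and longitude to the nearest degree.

≈ 62°N, 111°E

Write both endpoints as unit vectors p₁, p₂ with components (cos φ cos λ, cos φ sin λ, sin φ).
The central angle between the endpoints is δ = arccos(p₁·p₂) ≈ 1.247 rad (71.4°). The total great-circle distance is δ·R ≈ 1.247 × 6371 ≈ 7943 km, so the target fraction is f = 5000/7943 ≈ 0.629.
Interpolate at f ≈ 0.629 with slerp weights a = sin((1−f)δ)/sin δ ≈ 0.470, b = sin(fδ)/sin δ ≈ 0.745.
p = a·p₁ + b·p₂ ≈ (-0.170, 0.434, 0.885); φ = arcsin(p_z) ≈ 62.25°, λ = atan2(p_y, p_x) ≈ 111.37°.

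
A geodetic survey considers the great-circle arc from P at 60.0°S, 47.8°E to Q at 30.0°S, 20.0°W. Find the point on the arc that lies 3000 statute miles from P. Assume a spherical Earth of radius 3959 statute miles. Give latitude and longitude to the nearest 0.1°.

≈ 37.9°S, 12.7°W

Write both endpoints as unit vectors p₁, p₂ with components (cos φ cos λ, cos φ sin λ, sin φ).
The central angle between the endpoints is δ = arccos(p₁·p₂) ≈ 0.932 rad (53.4°). The total great-circle distance is δ·R ≈ 0.932 × 3959 ≈ 3688 mi, so the target fraction is f = 3000/3688 ≈ 0.813.
Interpolate at f ≈ 0.813 with slerp weights a = sin((1−f)δ)/sin δ ≈ 0.215, b = sin(fδ)/sin δ ≈ 0.856.
p = a·p₁ + b·p₂ ≈ (0.769, -0.174, -0.615); φ = arcsin(p_z) ≈ -37.93°, λ = atan2(p_y, p_x) ≈ -12.74°.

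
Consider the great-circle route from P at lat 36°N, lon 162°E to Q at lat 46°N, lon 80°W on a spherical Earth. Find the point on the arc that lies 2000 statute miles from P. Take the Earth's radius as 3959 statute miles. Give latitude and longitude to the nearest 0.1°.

The haversine formula gives a central angle δ ≈ 1.411 rad (80.9°) between the endpoints. The total great-circle distance is δ·R ≈ 1.411 × 3959 ≈ 5587 mi, so the target fraction is f = 2000/5587 ≈ 0.358.
Interpolate at f ≈ 0.358 with slerp weights a = sin((1−f)δ)/sin δ ≈ 0.797, b = sin(fδ)/sin δ ≈ 0.490.
p = a·p₁ + b·p₂ ≈ (-0.554, -0.136, 0.821); φ = arcsin(p_z) ≈ 55.20°, λ = atan2(p_y, p_x) ≈ -166.21°.

≈ lat 55.2°N, lon 166.2°W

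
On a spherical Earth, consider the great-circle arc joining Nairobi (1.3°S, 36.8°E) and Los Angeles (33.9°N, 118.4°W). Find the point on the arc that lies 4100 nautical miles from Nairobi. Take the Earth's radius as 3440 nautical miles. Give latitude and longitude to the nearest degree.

≈ (51°N, 16°W)

Convert each endpoint to a unit vector on the sphere (x = cos φ cos λ, y = cos φ sin λ, z = sin φ).
The central angle between the endpoints is δ = arccos(p₁·p₂) ≈ 2.443 rad (140.0°). The total great-circle distance is δ·R ≈ 2.443 × 3440 ≈ 8405 nmi, so the target fraction is f = 4100/8405 ≈ 0.488.
Interpolate at f ≈ 0.488 with slerp weights a = sin((1−f)δ)/sin δ ≈ 1.477, b = sin(fδ)/sin δ ≈ 1.445.
p = a·p₁ + b·p₂ ≈ (0.612, -0.171, 0.772); φ = arcsin(p_z) ≈ 50.58°, λ = atan2(p_y, p_x) ≈ -15.59°.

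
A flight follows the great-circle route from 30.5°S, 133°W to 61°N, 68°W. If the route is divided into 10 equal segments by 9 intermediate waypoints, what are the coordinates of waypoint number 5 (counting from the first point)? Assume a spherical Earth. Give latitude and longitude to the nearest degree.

≈ 18°N, 111°W

Convert each endpoint to a unit vector on the sphere (x = cos φ cos λ, y = cos φ sin λ, z = sin φ).
The central angle between the endpoints is δ = arccos(p₁·p₂) ≈ 1.841 rad (105.5°).
Interpolate at f = 5/10 with slerp weights a = sin((1−f)δ)/sin δ ≈ 0.826, b = sin(fδ)/sin δ ≈ 0.826.
p = a·p₁ + b·p₂ ≈ (-0.335, -0.892, 0.303); φ = arcsin(p_z) ≈ 17.65°, λ = atan2(p_y, p_x) ≈ -110.61°.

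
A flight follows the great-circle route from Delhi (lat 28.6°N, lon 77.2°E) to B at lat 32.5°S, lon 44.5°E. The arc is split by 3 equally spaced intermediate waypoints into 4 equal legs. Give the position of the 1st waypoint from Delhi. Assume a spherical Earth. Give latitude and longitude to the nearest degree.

From cos δ = sin φ₁ sin φ₂ + cos φ₁ cos φ₂ cos Δλ, the central angle is δ ≈ 1.196 rad (68.5°).
Interpolate at f = 1/4 with slerp weights a = sin((1−f)δ)/sin δ ≈ 0.840, b = sin(fδ)/sin δ ≈ 0.317.
p = a·p₁ + b·p₂ ≈ (0.354, 0.906, 0.232); φ = arcsin(p_z) ≈ 13.41°, λ = atan2(p_y, p_x) ≈ 68.67°.

≈ lat 13°N, lon 69°E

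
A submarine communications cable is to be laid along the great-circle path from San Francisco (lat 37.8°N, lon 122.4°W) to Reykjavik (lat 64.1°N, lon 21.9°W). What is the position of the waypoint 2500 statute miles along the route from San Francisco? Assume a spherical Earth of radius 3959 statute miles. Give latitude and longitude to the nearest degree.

Write both endpoints as unit vectors p₁, p₂ with components (cos φ cos λ, cos φ sin λ, sin φ).
The central angle between the endpoints is δ = arccos(p₁·p₂) ≈ 1.060 rad (60.8°). The total great-circle distance is δ·R ≈ 1.060 × 3959 ≈ 4198 mi, so the target fraction is f = 2500/4198 ≈ 0.595.
Interpolate at f ≈ 0.595 with slerp weights a = sin((1−f)δ)/sin δ ≈ 0.477, b = sin(fδ)/sin δ ≈ 0.677.
p = a·p₁ + b·p₂ ≈ (0.072, -0.428, 0.901); φ = arcsin(p_z) ≈ 64.26°, λ = atan2(p_y, p_x) ≈ -80.41°.

≈ lat 64°N, lon 80°W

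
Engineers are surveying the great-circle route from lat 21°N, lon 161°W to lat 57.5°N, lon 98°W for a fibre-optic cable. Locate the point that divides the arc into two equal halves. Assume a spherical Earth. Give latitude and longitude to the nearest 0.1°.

The haversine formula gives a central angle δ ≈ 1.012 rad (58.0°) between the endpoints.
Interpolate at f = 1/2 with slerp weights a = sin((1−f)δ)/sin δ ≈ 0.572, b = sin(fδ)/sin δ ≈ 0.572.
p = a·p₁ + b·p₂ ≈ (-0.547, -0.478, 0.687); φ = arcsin(p_z) ≈ 43.39°, λ = atan2(p_y, p_x) ≈ -138.87°.

≈ lat 43.4°N, lon 138.9°W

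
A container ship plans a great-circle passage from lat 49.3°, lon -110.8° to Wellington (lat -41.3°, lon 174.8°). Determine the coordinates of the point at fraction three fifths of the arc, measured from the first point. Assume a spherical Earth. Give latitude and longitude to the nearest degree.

≈ lat -5°, lon -157°

Convert each endpoint to a unit vector on the sphere (x = cos φ cos λ, y = cos φ sin λ, z = sin φ).
The central angle between the endpoints is δ = arccos(p₁·p₂) ≈ 1.948 rad (111.6°).
Interpolate at f = 3/5 with slerp weights a = sin((1−f)δ)/sin δ ≈ 0.756, b = sin(fδ)/sin δ ≈ 0.990.
p = a·p₁ + b·p₂ ≈ (-0.916, -0.393, -0.080); φ = arcsin(p_z) ≈ -4.60°, λ = atan2(p_y, p_x) ≈ -156.75°.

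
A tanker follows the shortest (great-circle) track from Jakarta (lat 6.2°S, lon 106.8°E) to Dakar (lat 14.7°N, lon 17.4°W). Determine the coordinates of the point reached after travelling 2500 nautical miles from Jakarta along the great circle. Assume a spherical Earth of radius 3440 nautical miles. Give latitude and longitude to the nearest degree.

≈ lat 4°N, lon 66°E

From cos δ = sin φ₁ sin φ₂ + cos φ₁ cos φ₂ cos Δλ, the central angle is δ ≈ 2.175 rad (124.6°). The total great-circle distance is δ·R ≈ 2.175 × 3440 ≈ 7481 nmi, so the target fraction is f = 2500/7481 ≈ 0.334.
Interpolate at f ≈ 0.334 with slerp weights a = sin((1−f)δ)/sin δ ≈ 1.206, b = sin(fδ)/sin δ ≈ 0.807.
p = a·p₁ + b·p₂ ≈ (0.399, 0.914, 0.075); φ = arcsin(p_z) ≈ 4.28°, λ = atan2(p_y, p_x) ≈ 66.44°.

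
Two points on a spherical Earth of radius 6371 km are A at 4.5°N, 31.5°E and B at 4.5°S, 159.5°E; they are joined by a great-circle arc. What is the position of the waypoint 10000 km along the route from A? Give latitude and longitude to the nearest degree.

Write both endpoints as unit vectors p₁, p₂ with components (cos φ cos λ, cos φ sin λ, sin φ).
The central angle between the endpoints is δ = arccos(p₁·p₂) ≈ 2.237 rad (128.2°). The total great-circle distance is δ·R ≈ 2.237 × 6371 ≈ 14252 km, so the target fraction is f = 10000/14252 ≈ 0.702.
Interpolate at f ≈ 0.702 with slerp weights a = sin((1−f)δ)/sin δ ≈ 0.787, b = sin(fδ)/sin δ ≈ 1.272.
p = a·p₁ + b·p₂ ≈ (-0.519, 0.854, -0.038); φ = arcsin(p_z) ≈ -2.18°, λ = atan2(p_y, p_x) ≈ 121.26°.

≈ 2°S, 121°E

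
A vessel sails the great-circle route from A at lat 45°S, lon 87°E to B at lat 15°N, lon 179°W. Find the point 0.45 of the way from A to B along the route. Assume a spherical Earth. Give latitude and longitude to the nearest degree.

From cos δ = sin φ₁ sin φ₂ + cos φ₁ cos φ₂ cos Δλ, the central angle is δ ≈ 1.804 rad (103.3°).
Interpolate at f = 0.45 with slerp weights a = sin((1−f)δ)/sin δ ≈ 0.860, b = sin(fδ)/sin δ ≈ 0.745.
p = a·p₁ + b·p₂ ≈ (-0.688, 0.595, -0.415); φ = arcsin(p_z) ≈ -24.54°, λ = atan2(p_y, p_x) ≈ 139.16°.

≈ lat 25°S, lon 139°E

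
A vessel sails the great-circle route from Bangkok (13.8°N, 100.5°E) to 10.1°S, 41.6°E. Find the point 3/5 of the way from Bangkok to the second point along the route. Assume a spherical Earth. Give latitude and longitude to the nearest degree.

≈ 0°N, 65°E

Write both endpoints as unit vectors p₁, p₂ with components (cos φ cos λ, cos φ sin λ, sin φ).
The central angle between the endpoints is δ = arccos(p₁·p₂) ≈ 1.102 rad (63.1°).
Interpolate at f = 3/5 with slerp weights a = sin((1−f)δ)/sin δ ≈ 0.478, b = sin(fδ)/sin δ ≈ 0.688.
p = a·p₁ + b·p₂ ≈ (0.422, 0.907, -0.007); φ = arcsin(p_z) ≈ -0.38°, λ = atan2(p_y, p_x) ≈ 65.03°.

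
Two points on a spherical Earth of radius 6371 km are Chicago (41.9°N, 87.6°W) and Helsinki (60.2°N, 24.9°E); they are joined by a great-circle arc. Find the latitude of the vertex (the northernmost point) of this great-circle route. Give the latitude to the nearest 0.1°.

The great circle lies in the plane with unit normal n̂ = (p₁ × p₂)/|p₁ × p₂|.
Here n̂_z ≈ +0.380; the vertex latitude is φ_max = arccos|n̂_z| ≈ 67.7°.
Check via Clairaut: cos φ_max = |cos φ₁| · sin C = cos(41.9°)·sin(30.7°) ≈ 0.380, again giving ≈ 67.7°.

≈ 67.7°N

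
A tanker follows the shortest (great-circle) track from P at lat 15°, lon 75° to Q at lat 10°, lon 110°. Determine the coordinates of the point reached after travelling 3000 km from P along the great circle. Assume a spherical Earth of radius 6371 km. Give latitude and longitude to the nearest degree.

Convert each endpoint to a unit vector on the sphere (x = cos φ cos λ, y = cos φ sin λ, z = sin φ).
The central angle between the endpoints is δ = arccos(p₁·p₂) ≈ 0.602 rad (34.5°). The total great-circle distance is δ·R ≈ 0.602 × 6371 ≈ 3836 km, so the target fraction is f = 3000/3836 ≈ 0.782.
Interpolate at f ≈ 0.782 with slerp weights a = sin((1−f)δ)/sin δ ≈ 0.231, b = sin(fδ)/sin δ ≈ 0.801.
p = a·p₁ + b·p₂ ≈ (-0.212, 0.957, 0.199); φ = arcsin(p_z) ≈ 11.47°, λ = atan2(p_y, p_x) ≈ 102.50°.

≈ lat 11°, lon 102°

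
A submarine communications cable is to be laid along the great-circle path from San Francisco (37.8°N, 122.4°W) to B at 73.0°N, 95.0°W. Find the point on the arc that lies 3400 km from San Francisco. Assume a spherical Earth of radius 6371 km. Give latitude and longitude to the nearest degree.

Write both endpoints as unit vectors p₁, p₂ with components (cos φ cos λ, cos φ sin λ, sin φ).
The central angle between the endpoints is δ = arccos(p₁·p₂) ≈ 0.658 rad (37.7°). The total great-circle distance is δ·R ≈ 0.658 × 6371 ≈ 4192 km, so the target fraction is f = 3400/4192 ≈ 0.811.
Interpolate at f ≈ 0.811 with slerp weights a = sin((1−f)δ)/sin δ ≈ 0.203, b = sin(fδ)/sin δ ≈ 0.832.
p = a·p₁ + b·p₂ ≈ (-0.107, -0.378, 0.920); φ = arcsin(p_z) ≈ 66.89°, λ = atan2(p_y, p_x) ≈ -105.83°.

≈ 67°N, 106°W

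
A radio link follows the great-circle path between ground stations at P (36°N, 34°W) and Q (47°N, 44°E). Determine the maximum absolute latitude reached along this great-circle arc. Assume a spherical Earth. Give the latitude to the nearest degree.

The great circle lies in the plane with unit normal n̂ = (p₁ × p₂)/|p₁ × p₂|.
Here n̂_z ≈ +0.643; the vertex latitude is φ_max = arccos|n̂_z| ≈ 49.9°.

≈ 50°N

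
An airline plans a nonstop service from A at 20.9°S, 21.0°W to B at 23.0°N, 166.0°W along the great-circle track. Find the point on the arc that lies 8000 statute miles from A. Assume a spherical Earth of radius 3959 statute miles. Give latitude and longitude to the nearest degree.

Convert each endpoint to a unit vector on the sphere (x = cos φ cos λ, y = cos φ sin λ, z = sin φ).
The central angle between the endpoints is δ = arccos(p₁·p₂) ≈ 2.575 rad (147.5°). The total great-circle distance is δ·R ≈ 2.575 × 3959 ≈ 10195 mi, so the target fraction is f = 8000/10195 ≈ 0.785.
Interpolate at f ≈ 0.785 with slerp weights a = sin((1−f)δ)/sin δ ≈ 0.981, b = sin(fδ)/sin δ ≈ 1.678.
p = a·p₁ + b·p₂ ≈ (-0.643, -0.702, 0.306); φ = arcsin(p_z) ≈ 17.80°, λ = atan2(p_y, p_x) ≈ -132.49°.

≈ 18°N, 132°W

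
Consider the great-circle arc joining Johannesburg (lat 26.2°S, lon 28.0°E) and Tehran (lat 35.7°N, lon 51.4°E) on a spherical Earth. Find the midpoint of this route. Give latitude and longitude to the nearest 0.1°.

≈ lat 4.9°N, lon 39.1°E

From cos δ = sin φ₁ sin φ₂ + cos φ₁ cos φ₂ cos Δλ, the central angle is δ ≈ 1.147 rad (65.7°).
Interpolate at f = 1/2 with slerp weights a = sin((1−f)δ)/sin δ ≈ 0.595, b = sin(fδ)/sin δ ≈ 0.595.
p = a·p₁ + b·p₂ ≈ (0.773, 0.629, 0.085); φ = arcsin(p_z) ≈ 4.85°, λ = atan2(p_y, p_x) ≈ 39.11°.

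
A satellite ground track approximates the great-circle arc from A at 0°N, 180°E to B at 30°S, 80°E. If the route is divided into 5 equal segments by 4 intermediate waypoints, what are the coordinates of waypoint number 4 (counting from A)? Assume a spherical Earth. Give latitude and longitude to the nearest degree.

≈ 30°S, 103°E

The haversine formula gives a central angle δ ≈ 1.722 rad (98.6°) between the endpoints.
Interpolate at f = 4/5 with slerp weights a = sin((1−f)δ)/sin δ ≈ 0.341, b = sin(fδ)/sin δ ≈ 0.993.
p = a·p₁ + b·p₂ ≈ (-0.192, 0.847, -0.496); φ = arcsin(p_z) ≈ -29.76°, λ = atan2(p_y, p_x) ≈ 102.79°.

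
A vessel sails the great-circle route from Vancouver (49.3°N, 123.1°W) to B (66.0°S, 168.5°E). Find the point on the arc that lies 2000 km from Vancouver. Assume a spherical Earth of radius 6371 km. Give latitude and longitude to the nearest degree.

≈ (33°N, 133°W)

Convert each endpoint to a unit vector on the sphere (x = cos φ cos λ, y = cos φ sin λ, z = sin φ).
The central angle between the endpoints is δ = arccos(p₁·p₂) ≈ 2.208 rad (126.5°). The total great-circle distance is δ·R ≈ 2.208 × 6371 ≈ 14067 km, so the target fraction is f = 2000/14067 ≈ 0.142.
Interpolate at f ≈ 0.142 with slerp weights a = sin((1−f)δ)/sin δ ≈ 1.180, b = sin(fδ)/sin δ ≈ 0.384.
p = a·p₁ + b·p₂ ≈ (-0.573, -0.613, 0.543); φ = arcsin(p_z) ≈ 32.92°, λ = atan2(p_y, p_x) ≈ -133.07°.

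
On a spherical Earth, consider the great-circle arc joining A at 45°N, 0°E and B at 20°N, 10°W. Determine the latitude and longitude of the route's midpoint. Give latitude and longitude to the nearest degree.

Write both endpoints as unit vectors p₁, p₂ with components (cos φ cos λ, cos φ sin λ, sin φ).
The central angle between the endpoints is δ = arccos(p₁·p₂) ≈ 0.460 rad (26.3°).
Interpolate at f = 1/2 with slerp weights a = sin((1−f)δ)/sin δ ≈ 0.514, b = sin(fδ)/sin δ ≈ 0.514.
p = a·p₁ + b·p₂ ≈ (0.838, -0.084, 0.539); φ = arcsin(p_z) ≈ 32.60°, λ = atan2(p_y, p_x) ≈ -5.71°.

≈ 33°N, 6°W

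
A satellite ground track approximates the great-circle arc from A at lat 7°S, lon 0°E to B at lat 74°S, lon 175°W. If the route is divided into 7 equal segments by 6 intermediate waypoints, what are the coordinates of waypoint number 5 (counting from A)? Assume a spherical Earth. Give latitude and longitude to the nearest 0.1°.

Write both endpoints as unit vectors p₁, p₂ with components (cos φ cos λ, cos φ sin λ, sin φ).
The central angle between the endpoints is δ = arccos(p₁·p₂) ≈ 1.727 rad (98.9°).
Interpolate at f = 5/7 with slerp weights a = sin((1−f)δ)/sin δ ≈ 0.479, b = sin(fδ)/sin δ ≈ 0.955.
p = a·p₁ + b·p₂ ≈ (0.214, -0.023, -0.977); φ = arcsin(p_z) ≈ -77.60°, λ = atan2(p_y, p_x) ≈ -6.13°.

≈ lat 77.6°S, lon 6.1°W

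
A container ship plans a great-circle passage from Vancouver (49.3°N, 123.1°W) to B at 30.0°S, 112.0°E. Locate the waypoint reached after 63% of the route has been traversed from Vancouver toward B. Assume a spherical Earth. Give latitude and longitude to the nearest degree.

The haversine formula gives a central angle δ ≈ 2.349 rad (134.6°) between the endpoints.
Interpolate at f = 0.63 with slerp weights a = sin((1−f)δ)/sin δ ≈ 1.073, b = sin(fδ)/sin δ ≈ 1.399.
p = a·p₁ + b·p₂ ≈ (-0.836, 0.537, 0.114); φ = arcsin(p_z) ≈ 6.54°, λ = atan2(p_y, p_x) ≈ 147.28°.

≈ 7°N, 147°E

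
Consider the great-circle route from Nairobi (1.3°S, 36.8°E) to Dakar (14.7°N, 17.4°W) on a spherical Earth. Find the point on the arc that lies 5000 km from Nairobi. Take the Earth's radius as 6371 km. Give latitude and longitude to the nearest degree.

≈ 12°N, 6°W

Convert each endpoint to a unit vector on the sphere (x = cos φ cos λ, y = cos φ sin λ, z = sin φ).
The central angle between the endpoints is δ = arccos(p₁·p₂) ≈ 0.977 rad (56.0°). The total great-circle distance is δ·R ≈ 0.977 × 6371 ≈ 6221 km, so the target fraction is f = 5000/6221 ≈ 0.804.
Interpolate at f ≈ 0.804 with slerp weights a = sin((1−f)δ)/sin δ ≈ 0.230, b = sin(fδ)/sin δ ≈ 0.853.
p = a·p₁ + b·p₂ ≈ (0.971, -0.109, 0.211); φ = arcsin(p_z) ≈ 12.19°, λ = atan2(p_y, p_x) ≈ -6.40°.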